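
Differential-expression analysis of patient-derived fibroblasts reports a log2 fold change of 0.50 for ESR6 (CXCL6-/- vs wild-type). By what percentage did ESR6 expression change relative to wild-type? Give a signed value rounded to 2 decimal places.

Fold change = 2^(0.50) = 1.4142
Percent change = (FC − 1) × 100% = (1.4142 − 1) × 100 = 41.42%

41.42%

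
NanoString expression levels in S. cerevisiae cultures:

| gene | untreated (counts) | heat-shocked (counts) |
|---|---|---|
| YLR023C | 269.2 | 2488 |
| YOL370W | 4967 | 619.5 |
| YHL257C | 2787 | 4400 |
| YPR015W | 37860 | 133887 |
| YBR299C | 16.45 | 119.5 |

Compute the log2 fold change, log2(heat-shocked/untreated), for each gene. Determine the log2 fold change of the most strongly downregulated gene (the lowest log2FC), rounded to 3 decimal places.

log2(2488/269.2) = 3.208  (YLR023C)
log2(619.5/4967) = -3.003  (YOL370W)
log2(4400/2787) = 0.659  (YHL257C)
log2(133887/37860) = 1.822  (YPR015W)
log2(119.5/16.45) = 2.861  (YBR299C)
YOL370W is most strongly downregulated.

-3.003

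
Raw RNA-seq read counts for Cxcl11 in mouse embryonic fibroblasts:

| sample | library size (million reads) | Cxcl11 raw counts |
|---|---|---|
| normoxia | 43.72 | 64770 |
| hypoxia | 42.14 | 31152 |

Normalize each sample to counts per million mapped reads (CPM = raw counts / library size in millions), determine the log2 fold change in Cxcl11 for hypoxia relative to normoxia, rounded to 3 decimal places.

-1.003

CPM(normoxia) = 64770 / 43.72 = 1481.4730
CPM(hypoxia) = 31152 / 42.14 = 739.2501
Fold change = 739.2501 / 1481.4730 = 0.49900
log2(0.49900) = -1.0029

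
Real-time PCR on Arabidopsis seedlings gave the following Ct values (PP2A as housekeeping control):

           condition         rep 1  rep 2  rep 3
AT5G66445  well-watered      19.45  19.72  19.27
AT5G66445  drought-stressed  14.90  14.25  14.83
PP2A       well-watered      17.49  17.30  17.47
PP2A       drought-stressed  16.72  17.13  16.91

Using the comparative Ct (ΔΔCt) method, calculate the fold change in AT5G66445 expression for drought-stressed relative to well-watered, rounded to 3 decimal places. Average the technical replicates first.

19.973

Mean Ct: AT5G66445 well-watered 19.480; AT5G66445 drought-stressed 14.660; PP2A well-watered 17.420; PP2A drought-stressed 16.920
ΔCt(well-watered) = 19.480 − 17.420 = 2.060
ΔCt(drought-stressed) = 14.660 − 16.920 = -2.260
ΔΔCt = -2.260 − 2.060 = -4.320
Fold change = 2^(−(-4.320)) = 2^4.320 = 19.9733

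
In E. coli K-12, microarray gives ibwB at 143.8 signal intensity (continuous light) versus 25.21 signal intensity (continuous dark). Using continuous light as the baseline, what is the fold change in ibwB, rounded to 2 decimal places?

0.18

Fold change = 25.21 / 143.8 = 0.175
ibwB is downregulated.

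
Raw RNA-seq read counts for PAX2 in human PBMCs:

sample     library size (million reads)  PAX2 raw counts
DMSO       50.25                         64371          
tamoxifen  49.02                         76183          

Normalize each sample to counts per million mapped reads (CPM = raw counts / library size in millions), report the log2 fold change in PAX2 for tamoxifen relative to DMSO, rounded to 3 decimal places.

0.279

CPM(DMSO) = 64371 / 50.25 = 1281.0149
CPM(tamoxifen) = 76183 / 49.02 = 1554.1208
Fold change = 1554.1208 / 1281.0149 = 1.21319
log2(1.21319) = 0.2788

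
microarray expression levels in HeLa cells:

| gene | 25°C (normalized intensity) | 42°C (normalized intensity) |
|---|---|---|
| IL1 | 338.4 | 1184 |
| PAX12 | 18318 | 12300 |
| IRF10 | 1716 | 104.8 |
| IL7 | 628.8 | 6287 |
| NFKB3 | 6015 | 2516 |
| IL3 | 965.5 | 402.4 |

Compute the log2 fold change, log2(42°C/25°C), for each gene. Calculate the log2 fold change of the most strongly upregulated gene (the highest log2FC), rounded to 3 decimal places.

3.322

log2(1184/338.4) = 1.807  (IL1)
log2(12300/18318) = -0.575  (PAX12)
log2(104.8/1716) = -4.033  (IRF10)
log2(6287/628.8) = 3.322  (IL7)
log2(2516/6015) = -1.257  (NFKB3)
log2(402.4/965.5) = -1.263  (IL3)
IL7 is most strongly upregulated.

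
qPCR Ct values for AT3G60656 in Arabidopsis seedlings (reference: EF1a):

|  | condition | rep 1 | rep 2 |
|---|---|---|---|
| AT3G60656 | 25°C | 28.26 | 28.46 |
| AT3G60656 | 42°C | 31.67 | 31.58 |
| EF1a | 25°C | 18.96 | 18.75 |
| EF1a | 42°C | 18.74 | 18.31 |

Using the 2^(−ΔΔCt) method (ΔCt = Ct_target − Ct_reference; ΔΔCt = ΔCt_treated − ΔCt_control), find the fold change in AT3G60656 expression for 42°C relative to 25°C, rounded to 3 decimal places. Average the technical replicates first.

Mean Ct: AT3G60656 25°C 28.360; AT3G60656 42°C 31.625; EF1a 25°C 18.855; EF1a 42°C 18.525
ΔCt(25°C) = 28.360 − 18.855 = 9.505
ΔCt(42°C) = 31.625 − 18.525 = 13.100
ΔΔCt = 13.100 − 9.505 = 3.595
Fold change = 2^(−3.595) = 0.0828

0.083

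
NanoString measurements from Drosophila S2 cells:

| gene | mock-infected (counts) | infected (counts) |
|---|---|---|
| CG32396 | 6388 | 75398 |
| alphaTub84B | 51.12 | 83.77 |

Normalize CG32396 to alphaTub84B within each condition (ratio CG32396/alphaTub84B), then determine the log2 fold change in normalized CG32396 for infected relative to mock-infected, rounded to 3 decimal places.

CG32396/alphaTub84B (mock-infected) = 6388 / 51.12 = 124.96
CG32396/alphaTub84B (infected) = 75398 / 83.77 = 900.06
Fold change = 900.06 / 124.96 = 7.2027
log2(7.2027) = 2.8485

2.849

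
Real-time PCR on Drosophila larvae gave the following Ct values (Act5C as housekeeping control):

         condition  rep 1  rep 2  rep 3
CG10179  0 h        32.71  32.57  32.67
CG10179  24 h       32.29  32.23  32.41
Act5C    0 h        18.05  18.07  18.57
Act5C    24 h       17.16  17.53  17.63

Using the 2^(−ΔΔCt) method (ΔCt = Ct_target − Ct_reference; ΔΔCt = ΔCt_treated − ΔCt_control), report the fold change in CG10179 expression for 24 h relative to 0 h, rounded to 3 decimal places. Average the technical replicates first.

Mean Ct: CG10179 0 h 32.650; CG10179 24 h 32.310; Act5C 0 h 18.230; Act5C 24 h 17.440
ΔCt(0 h) = 32.650 − 18.230 = 14.420
ΔCt(24 h) = 32.310 − 17.440 = 14.870
ΔΔCt = 14.870 − 14.420 = 0.450
Fold change = 2^(−0.450) = 0.7320

0.732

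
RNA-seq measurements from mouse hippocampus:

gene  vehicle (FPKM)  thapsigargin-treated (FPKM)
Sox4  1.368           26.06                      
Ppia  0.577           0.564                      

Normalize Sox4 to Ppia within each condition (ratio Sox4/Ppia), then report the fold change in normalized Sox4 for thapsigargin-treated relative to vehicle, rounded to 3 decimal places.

Sox4/Ppia (vehicle) = 1.368 / 0.577 = 2.3709
Sox4/Ppia (thapsigargin-treated) = 26.06 / 0.564 = 46.206
Fold change = 46.206 / 2.3709 = 19.4888

19.489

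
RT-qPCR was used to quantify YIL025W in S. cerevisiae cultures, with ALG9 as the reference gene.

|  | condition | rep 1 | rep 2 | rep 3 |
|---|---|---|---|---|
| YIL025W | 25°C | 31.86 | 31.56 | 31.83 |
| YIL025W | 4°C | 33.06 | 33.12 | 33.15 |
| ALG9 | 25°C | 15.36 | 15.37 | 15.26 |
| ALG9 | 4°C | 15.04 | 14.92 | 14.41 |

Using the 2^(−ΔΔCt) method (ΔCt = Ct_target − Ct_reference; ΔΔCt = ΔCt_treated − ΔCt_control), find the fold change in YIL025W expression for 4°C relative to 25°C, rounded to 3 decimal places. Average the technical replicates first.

Mean Ct: YIL025W 25°C 31.750; YIL025W 4°C 33.110; ALG9 25°C 15.330; ALG9 4°C 14.790
ΔCt(25°C) = 31.750 − 15.330 = 16.420
ΔCt(4°C) = 33.110 − 14.790 = 18.320
ΔΔCt = 18.320 − 16.420 = 1.900
Fold change = 2^(−1.900) = 0.2679

0.268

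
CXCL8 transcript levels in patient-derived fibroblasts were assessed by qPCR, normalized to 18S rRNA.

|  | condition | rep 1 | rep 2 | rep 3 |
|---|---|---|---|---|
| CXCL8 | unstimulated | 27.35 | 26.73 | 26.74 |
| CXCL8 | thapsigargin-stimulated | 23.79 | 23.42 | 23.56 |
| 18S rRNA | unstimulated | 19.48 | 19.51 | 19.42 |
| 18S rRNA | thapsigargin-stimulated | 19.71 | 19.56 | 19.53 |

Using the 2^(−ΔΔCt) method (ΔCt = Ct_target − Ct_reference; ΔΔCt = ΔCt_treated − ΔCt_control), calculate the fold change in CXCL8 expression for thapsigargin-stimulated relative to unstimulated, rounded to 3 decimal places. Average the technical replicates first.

Mean Ct: CXCL8 unstimulated 26.940; CXCL8 thapsigargin-stimulated 23.590; 18S rRNA unstimulated 19.470; 18S rRNA thapsigargin-stimulated 19.600
ΔCt(unstimulated) = 26.940 − 19.470 = 7.470
ΔCt(thapsigargin-stimulated) = 23.590 − 19.600 = 3.990
ΔΔCt = 3.990 − 7.470 = -3.480
Fold change = 2^(−(-3.480)) = 2^3.480 = 11.1579

11.158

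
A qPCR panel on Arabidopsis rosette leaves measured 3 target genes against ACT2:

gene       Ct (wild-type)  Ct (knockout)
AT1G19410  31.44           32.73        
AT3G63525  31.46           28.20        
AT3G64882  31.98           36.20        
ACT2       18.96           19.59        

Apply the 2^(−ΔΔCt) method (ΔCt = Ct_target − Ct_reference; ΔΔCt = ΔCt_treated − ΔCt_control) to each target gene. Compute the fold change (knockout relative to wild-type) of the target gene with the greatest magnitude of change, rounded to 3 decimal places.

14.825

AT1G19410: ΔΔCt = (32.73−19.59) − (31.44−18.96) = 13.14 − 12.48 = 0.66; fold change = 2^-0.66 = 0.633
AT3G63525: ΔΔCt = (28.20−19.59) − (31.46−18.96) = 8.61 − 12.50 = -3.89; fold change = 2^3.89 = 14.825
AT3G64882: ΔΔCt = (36.20−19.59) − (31.98−18.96) = 16.61 − 13.02 = 3.59; fold change = 2^-3.59 = 0.083
AT3G63525 has the largest |ΔΔCt| = 3.89.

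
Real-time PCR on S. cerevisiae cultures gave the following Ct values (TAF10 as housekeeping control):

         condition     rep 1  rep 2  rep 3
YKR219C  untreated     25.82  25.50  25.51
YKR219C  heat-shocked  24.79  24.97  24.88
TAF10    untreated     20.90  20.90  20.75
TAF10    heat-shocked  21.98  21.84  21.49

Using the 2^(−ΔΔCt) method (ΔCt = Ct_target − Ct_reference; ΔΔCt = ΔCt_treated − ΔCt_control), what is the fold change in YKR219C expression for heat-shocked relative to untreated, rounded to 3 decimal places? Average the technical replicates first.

3.138

Mean Ct: YKR219C untreated 25.610; YKR219C heat-shocked 24.880; TAF10 untreated 20.850; TAF10 heat-shocked 21.770
ΔCt(untreated) = 25.610 − 20.850 = 4.760
ΔCt(heat-shocked) = 24.880 − 21.770 = 3.110
ΔΔCt = 3.110 − 4.760 = -1.650
Fold change = 2^(−(-1.650)) = 2^1.650 = 3.1383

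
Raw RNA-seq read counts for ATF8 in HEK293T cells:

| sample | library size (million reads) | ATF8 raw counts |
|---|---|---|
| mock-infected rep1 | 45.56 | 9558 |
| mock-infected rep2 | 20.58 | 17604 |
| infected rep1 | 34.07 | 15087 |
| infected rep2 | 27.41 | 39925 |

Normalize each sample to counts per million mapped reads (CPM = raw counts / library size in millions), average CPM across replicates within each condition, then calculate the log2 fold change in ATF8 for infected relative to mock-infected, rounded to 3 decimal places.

CPM(mock-infected rep1) = 9558 / 45.56 = 209.7893
CPM(mock-infected rep2) = 17604 / 20.58 = 855.3936
CPM(infected rep1) = 15087 / 34.07 = 442.8236
CPM(infected rep2) = 39925 / 27.41 = 1456.5852
mean CPM(mock-infected) = 532.5914; mean CPM(infected) = 949.7044
Fold change = 949.7044 / 532.5914 = 1.78318
log2(1.78318) = 0.8344

0.834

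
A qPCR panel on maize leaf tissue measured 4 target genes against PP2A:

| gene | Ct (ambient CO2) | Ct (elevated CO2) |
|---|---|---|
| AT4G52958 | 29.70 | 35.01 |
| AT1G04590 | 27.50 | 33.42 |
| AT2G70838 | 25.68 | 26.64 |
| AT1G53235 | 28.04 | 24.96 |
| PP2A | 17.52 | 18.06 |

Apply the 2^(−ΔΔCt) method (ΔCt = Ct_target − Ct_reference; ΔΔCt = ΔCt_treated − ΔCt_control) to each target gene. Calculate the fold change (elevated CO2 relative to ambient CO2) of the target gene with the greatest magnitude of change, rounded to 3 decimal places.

AT4G52958: ΔΔCt = (35.01−18.06) − (29.70−17.52) = 16.95 − 12.18 = 4.77; fold change = 2^-4.77 = 0.037
AT1G04590: ΔΔCt = (33.42−18.06) − (27.50−17.52) = 15.36 − 9.98 = 5.38; fold change = 2^-5.38 = 0.024
AT2G70838: ΔΔCt = (26.64−18.06) − (25.68−17.52) = 8.58 − 8.16 = 0.42; fold change = 2^-0.42 = 0.747
AT1G53235: ΔΔCt = (24.96−18.06) − (28.04−17.52) = 6.90 − 10.52 = -3.62; fold change = 2^3.62 = 12.295
AT1G04590 has the largest |ΔΔCt| = 5.38.

0.024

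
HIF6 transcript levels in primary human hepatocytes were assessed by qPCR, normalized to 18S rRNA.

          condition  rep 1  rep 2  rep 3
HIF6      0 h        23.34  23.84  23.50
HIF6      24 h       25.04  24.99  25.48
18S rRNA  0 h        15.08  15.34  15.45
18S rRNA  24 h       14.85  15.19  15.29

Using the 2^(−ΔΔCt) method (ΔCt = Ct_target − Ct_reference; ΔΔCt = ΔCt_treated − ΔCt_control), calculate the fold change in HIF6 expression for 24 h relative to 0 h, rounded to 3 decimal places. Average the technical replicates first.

Mean Ct: HIF6 0 h 23.560; HIF6 24 h 25.170; 18S rRNA 0 h 15.290; 18S rRNA 24 h 15.110
ΔCt(0 h) = 23.560 − 15.290 = 8.270
ΔCt(24 h) = 25.170 − 15.110 = 10.060
ΔΔCt = 10.060 − 8.270 = 1.790
Fold change = 2^(−1.790) = 0.2892

0.289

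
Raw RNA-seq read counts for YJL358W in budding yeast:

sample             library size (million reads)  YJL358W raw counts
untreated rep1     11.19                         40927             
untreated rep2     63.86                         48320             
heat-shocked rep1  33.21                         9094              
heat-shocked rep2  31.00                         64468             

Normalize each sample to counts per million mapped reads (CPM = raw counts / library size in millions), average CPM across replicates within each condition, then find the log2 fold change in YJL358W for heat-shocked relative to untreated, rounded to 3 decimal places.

-0.907

CPM(untreated rep1) = 40927 / 11.19 = 3657.4620
CPM(untreated rep2) = 48320 / 63.86 = 756.6552
CPM(heat-shocked rep1) = 9094 / 33.21 = 273.8332
CPM(heat-shocked rep2) = 64468 / 31.00 = 2079.6129
mean CPM(untreated) = 2207.0586; mean CPM(heat-shocked) = 1176.7230
Fold change = 1176.7230 / 2207.0586 = 0.53316
log2(0.53316) = -0.9074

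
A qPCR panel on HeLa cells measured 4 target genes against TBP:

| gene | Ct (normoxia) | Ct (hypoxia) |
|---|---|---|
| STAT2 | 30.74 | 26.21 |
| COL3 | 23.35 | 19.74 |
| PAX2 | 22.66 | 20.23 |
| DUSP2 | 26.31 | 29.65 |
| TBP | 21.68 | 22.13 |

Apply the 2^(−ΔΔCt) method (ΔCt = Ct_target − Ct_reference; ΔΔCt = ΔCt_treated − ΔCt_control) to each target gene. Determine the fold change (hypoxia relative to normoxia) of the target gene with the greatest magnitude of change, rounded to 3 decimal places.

STAT2: ΔΔCt = (26.21−22.13) − (30.74−21.68) = 4.08 − 9.06 = -4.98; fold change = 2^4.98 = 31.559
COL3: ΔΔCt = (19.74−22.13) − (23.35−21.68) = -2.39 − 1.67 = -4.06; fold change = 2^4.06 = 16.679
PAX2: ΔΔCt = (20.23−22.13) − (22.66−21.68) = -1.90 − 0.98 = -2.88; fold change = 2^2.88 = 7.362
DUSP2: ΔΔCt = (29.65−22.13) − (26.31−21.68) = 7.52 − 4.63 = 2.89; fold change = 2^-2.89 = 0.135
STAT2 has the largest |ΔΔCt| = 4.98.

31.559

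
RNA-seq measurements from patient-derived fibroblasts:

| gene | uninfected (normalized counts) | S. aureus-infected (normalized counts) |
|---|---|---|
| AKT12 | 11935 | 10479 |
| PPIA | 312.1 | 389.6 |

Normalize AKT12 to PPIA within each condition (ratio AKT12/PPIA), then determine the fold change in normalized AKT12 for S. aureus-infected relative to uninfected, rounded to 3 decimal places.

AKT12/PPIA (uninfected) = 11935 / 312.1 = 38.241
AKT12/PPIA (S. aureus-infected) = 10479 / 389.6 = 26.897
Fold change = 26.897 / 38.241 = 0.7034

0.703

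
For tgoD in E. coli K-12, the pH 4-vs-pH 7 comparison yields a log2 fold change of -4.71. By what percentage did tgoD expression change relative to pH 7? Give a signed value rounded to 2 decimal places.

Fold change = 2^(-4.71) = 0.0382
Percent change = (FC − 1) × 100% = (0.0382 − 1) × 100 = -96.18%

-96.18%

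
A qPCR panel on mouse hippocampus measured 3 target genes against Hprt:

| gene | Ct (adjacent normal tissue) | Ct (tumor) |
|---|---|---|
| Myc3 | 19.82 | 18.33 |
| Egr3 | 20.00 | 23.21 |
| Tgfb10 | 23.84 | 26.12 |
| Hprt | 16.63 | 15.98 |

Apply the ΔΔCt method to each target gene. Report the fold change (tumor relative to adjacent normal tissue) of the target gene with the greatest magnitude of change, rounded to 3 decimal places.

0.069

Myc3: ΔΔCt = (18.33−15.98) − (19.82−16.63) = 2.35 − 3.19 = -0.84; fold change = 2^0.84 = 1.790
Egr3: ΔΔCt = (23.21−15.98) − (20.00−16.63) = 7.23 − 3.37 = 3.86; fold change = 2^-3.86 = 0.069
Tgfb10: ΔΔCt = (26.12−15.98) − (23.84−16.63) = 10.14 − 7.21 = 2.93; fold change = 2^-2.93 = 0.131
Egr3 has the largest |ΔΔCt| = 3.86.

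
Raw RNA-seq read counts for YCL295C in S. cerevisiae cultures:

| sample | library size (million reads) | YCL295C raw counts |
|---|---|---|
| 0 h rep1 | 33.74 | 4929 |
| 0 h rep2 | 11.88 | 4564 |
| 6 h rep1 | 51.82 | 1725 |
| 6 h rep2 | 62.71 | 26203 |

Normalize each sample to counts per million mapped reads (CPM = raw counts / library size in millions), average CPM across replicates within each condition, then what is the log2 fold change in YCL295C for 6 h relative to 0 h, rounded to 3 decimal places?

-0.233

CPM(0 h rep1) = 4929 / 33.74 = 146.0877
CPM(0 h rep2) = 4564 / 11.88 = 384.1751
CPM(6 h rep1) = 1725 / 51.82 = 33.2883
CPM(6 h rep2) = 26203 / 62.71 = 417.8440
mean CPM(0 h) = 265.1314; mean CPM(6 h) = 225.5662
Fold change = 225.5662 / 265.1314 = 0.85077
log2(0.85077) = -0.2332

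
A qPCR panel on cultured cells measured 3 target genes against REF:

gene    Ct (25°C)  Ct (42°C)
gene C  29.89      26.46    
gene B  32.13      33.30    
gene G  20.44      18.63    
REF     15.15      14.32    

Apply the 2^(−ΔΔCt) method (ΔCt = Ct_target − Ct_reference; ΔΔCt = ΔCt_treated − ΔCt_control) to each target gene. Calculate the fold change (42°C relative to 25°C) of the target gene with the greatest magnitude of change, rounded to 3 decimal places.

gene C: ΔΔCt = (26.46−14.32) − (29.89−15.15) = 12.14 − 14.74 = -2.60; fold change = 2^2.60 = 6.063
gene B: ΔΔCt = (33.30−14.32) − (32.13−15.15) = 18.98 − 16.98 = 2.00; fold change = 2^-2.00 = 0.250
gene G: ΔΔCt = (18.63−14.32) − (20.44−15.15) = 4.31 − 5.29 = -0.98; fold change = 2^0.98 = 1.972
gene C has the largest |ΔΔCt| = 2.60.

6.063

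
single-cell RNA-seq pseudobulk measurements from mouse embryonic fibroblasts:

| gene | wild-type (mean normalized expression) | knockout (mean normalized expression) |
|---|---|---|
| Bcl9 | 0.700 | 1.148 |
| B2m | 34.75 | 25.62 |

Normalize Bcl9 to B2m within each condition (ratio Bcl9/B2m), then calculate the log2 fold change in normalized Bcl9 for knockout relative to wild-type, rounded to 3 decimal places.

Bcl9/B2m (wild-type) = 0.700 / 34.75 = 0.020144
Bcl9/B2m (knockout) = 1.148 / 25.62 = 0.044809
Fold change = 0.044809 / 0.020144 = 2.2244
log2(2.2244) = 1.1534

1.153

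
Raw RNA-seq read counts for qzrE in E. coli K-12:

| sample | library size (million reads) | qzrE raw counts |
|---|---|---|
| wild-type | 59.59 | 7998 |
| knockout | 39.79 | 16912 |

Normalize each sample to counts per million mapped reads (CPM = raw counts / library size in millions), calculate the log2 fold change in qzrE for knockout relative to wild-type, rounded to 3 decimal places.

CPM(wild-type) = 7998 / 59.59 = 134.2172
CPM(knockout) = 16912 / 39.79 = 425.0314
Fold change = 425.0314 / 134.2172 = 3.16674
log2(3.16674) = 1.6630

1.663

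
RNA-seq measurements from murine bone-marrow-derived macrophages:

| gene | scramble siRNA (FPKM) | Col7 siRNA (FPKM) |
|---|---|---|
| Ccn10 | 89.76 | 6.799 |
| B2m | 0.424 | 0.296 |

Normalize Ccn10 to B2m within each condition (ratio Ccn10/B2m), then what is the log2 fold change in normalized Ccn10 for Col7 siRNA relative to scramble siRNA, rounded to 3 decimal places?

-3.204

Ccn10/B2m (scramble siRNA) = 89.76 / 0.424 = 211.7
Ccn10/B2m (Col7 siRNA) = 6.799 / 0.296 = 22.97
Fold change = 22.97 / 211.7 = 0.1085
log2(0.1085) = -3.2042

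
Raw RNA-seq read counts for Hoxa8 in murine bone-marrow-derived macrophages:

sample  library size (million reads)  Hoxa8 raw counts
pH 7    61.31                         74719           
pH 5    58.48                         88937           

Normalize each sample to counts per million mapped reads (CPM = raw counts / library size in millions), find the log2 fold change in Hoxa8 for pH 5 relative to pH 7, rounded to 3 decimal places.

0.319

CPM(pH 7) = 74719 / 61.31 = 1218.7082
CPM(pH 5) = 88937 / 58.48 = 1520.8105
Fold change = 1520.8105 / 1218.7082 = 1.24789
log2(1.24789) = 0.3195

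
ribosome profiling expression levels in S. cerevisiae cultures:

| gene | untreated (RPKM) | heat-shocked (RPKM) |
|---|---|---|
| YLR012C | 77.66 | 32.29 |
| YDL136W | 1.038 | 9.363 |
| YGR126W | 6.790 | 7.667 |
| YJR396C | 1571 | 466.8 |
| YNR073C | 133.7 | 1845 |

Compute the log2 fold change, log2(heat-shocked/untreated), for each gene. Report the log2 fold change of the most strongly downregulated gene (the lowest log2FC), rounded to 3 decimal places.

-1.751

log2(32.29/77.66) = -1.266  (YLR012C)
log2(9.363/1.038) = 3.173  (YDL136W)
log2(7.667/6.790) = 0.175  (YGR126W)
log2(466.8/1571) = -1.751  (YJR396C)
log2(1845/133.7) = 3.787  (YNR073C)
YJR396C is most strongly downregulated.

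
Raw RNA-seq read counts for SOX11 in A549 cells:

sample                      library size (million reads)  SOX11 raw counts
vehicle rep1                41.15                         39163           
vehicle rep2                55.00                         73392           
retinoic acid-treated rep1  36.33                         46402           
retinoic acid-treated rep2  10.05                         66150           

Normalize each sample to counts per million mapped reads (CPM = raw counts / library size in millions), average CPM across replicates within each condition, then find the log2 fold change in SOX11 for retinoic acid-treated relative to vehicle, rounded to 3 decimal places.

1.782

CPM(vehicle rep1) = 39163 / 41.15 = 951.7132
CPM(vehicle rep2) = 73392 / 55.00 = 1334.4000
CPM(retinoic acid-treated rep1) = 46402 / 36.33 = 1277.2364
CPM(retinoic acid-treated rep2) = 66150 / 10.05 = 6582.0896
mean CPM(vehicle) = 1143.0566; mean CPM(retinoic acid-treated) = 3929.6630
Fold change = 3929.6630 / 1143.0566 = 3.43786
log2(3.43786) = 1.7815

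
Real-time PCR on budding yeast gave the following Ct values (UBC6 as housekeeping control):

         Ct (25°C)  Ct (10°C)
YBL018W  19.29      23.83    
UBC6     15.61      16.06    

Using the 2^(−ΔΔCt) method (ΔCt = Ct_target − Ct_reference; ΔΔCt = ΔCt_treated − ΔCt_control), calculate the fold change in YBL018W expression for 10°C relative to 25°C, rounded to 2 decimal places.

ΔCt(25°C) = 19.290 − 15.610 = 3.680
ΔCt(10°C) = 23.830 − 16.060 = 7.770
ΔΔCt = 7.770 − 3.680 = 4.090
Fold change = 2^(−4.090) = 0.059

0.06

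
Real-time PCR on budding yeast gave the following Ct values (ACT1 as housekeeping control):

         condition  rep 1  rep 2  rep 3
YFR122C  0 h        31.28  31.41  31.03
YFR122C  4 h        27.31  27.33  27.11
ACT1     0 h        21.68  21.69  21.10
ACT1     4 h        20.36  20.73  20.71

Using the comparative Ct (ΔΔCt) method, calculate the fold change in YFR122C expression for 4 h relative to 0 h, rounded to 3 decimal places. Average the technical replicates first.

8.574

Mean Ct: YFR122C 0 h 31.240; YFR122C 4 h 27.250; ACT1 0 h 21.490; ACT1 4 h 20.600
ΔCt(0 h) = 31.240 − 21.490 = 9.750
ΔCt(4 h) = 27.250 − 20.600 = 6.650
ΔΔCt = 6.650 − 9.750 = -3.100
Fold change = 2^(−(-3.100)) = 2^3.100 = 8.5742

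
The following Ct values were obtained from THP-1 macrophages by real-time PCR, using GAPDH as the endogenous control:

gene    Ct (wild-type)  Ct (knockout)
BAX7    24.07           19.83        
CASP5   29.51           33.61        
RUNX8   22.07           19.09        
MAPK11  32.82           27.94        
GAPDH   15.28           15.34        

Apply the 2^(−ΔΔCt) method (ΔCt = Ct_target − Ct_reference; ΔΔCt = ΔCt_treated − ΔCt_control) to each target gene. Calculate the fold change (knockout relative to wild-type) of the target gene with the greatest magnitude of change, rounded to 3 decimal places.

30.696

BAX7: ΔΔCt = (19.83−15.34) − (24.07−15.28) = 4.49 − 8.79 = -4.30; fold change = 2^4.30 = 19.698
CASP5: ΔΔCt = (33.61−15.34) − (29.51−15.28) = 18.27 − 14.23 = 4.04; fold change = 2^-4.04 = 0.061
RUNX8: ΔΔCt = (19.09−15.34) − (22.07−15.28) = 3.75 − 6.79 = -3.04; fold change = 2^3.04 = 8.225
MAPK11: ΔΔCt = (27.94−15.34) − (32.82−15.28) = 12.60 − 17.54 = -4.94; fold change = 2^4.94 = 30.696
MAPK11 has the largest |ΔΔCt| = 4.94.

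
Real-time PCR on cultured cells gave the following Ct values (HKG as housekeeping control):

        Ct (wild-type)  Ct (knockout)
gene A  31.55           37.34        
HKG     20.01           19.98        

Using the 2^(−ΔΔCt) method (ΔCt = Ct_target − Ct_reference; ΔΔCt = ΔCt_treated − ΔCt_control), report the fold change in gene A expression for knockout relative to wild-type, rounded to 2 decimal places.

ΔCt(wild-type) = 31.550 − 20.010 = 11.540
ΔCt(knockout) = 37.340 − 19.980 = 17.360
ΔΔCt = 17.360 − 11.540 = 5.820
Fold change = 2^(−5.820) = 0.018

0.02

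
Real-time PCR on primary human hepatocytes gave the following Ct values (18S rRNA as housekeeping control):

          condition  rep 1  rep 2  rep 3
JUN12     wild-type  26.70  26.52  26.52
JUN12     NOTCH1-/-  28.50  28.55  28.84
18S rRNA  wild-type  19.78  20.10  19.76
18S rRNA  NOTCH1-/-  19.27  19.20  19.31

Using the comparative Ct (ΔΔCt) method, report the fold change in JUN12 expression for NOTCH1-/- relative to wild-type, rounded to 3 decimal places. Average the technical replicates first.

0.157

Mean Ct: JUN12 wild-type 26.580; JUN12 NOTCH1-/- 28.630; 18S rRNA wild-type 19.880; 18S rRNA NOTCH1-/- 19.260
ΔCt(wild-type) = 26.580 − 19.880 = 6.700
ΔCt(NOTCH1-/-) = 28.630 − 19.260 = 9.370
ΔΔCt = 9.370 − 6.700 = 2.670
Fold change = 2^(−2.670) = 0.1571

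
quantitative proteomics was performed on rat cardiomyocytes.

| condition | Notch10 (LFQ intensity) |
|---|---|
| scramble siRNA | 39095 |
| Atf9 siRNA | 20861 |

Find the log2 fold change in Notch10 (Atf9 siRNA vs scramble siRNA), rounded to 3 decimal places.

Fold change = 20861 / 39095 = 0.5336
log2(0.5336) = -0.9062

-0.906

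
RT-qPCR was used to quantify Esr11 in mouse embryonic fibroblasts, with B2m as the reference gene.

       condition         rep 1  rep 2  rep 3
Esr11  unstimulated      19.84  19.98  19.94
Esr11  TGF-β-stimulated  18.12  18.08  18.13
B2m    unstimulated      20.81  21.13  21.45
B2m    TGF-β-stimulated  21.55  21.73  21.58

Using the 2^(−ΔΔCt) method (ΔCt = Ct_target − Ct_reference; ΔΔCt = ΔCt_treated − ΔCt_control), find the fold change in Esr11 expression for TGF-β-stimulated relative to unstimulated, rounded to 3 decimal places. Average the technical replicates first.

Mean Ct: Esr11 unstimulated 19.920; Esr11 TGF-β-stimulated 18.110; B2m unstimulated 21.130; B2m TGF-β-stimulated 21.620
ΔCt(unstimulated) = 19.920 − 21.130 = -1.210
ΔCt(TGF-β-stimulated) = 18.110 − 21.620 = -3.510
ΔΔCt = -3.510 − (-1.210) = -2.300
Fold change = 2^(−(-2.300)) = 2^2.300 = 4.9246

4.925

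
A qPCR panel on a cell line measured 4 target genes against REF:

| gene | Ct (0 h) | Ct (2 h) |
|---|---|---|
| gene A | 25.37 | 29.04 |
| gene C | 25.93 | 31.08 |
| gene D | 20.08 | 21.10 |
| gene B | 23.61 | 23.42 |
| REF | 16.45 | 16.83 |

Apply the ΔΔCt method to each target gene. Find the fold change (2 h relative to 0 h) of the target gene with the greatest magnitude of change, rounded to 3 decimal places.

0.037

gene A: ΔΔCt = (29.04−16.83) − (25.37−16.45) = 12.21 − 8.92 = 3.29; fold change = 2^-3.29 = 0.102
gene C: ΔΔCt = (31.08−16.83) − (25.93−16.45) = 14.25 − 9.48 = 4.77; fold change = 2^-4.77 = 0.037
gene D: ΔΔCt = (21.10−16.83) − (20.08−16.45) = 4.27 − 3.63 = 0.64; fold change = 2^-0.64 = 0.642
gene B: ΔΔCt = (23.42−16.83) − (23.61−16.45) = 6.59 − 7.16 = -0.57; fold change = 2^0.57 = 1.485
gene C has the largest |ΔΔCt| = 4.77.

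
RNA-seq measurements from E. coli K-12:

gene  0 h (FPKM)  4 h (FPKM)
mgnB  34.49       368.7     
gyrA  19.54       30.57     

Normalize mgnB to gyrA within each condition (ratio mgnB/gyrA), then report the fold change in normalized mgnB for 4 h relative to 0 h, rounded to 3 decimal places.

mgnB/gyrA (0 h) = 34.49 / 19.54 = 1.7651
mgnB/gyrA (4 h) = 368.7 / 30.57 = 12.061
Fold change = 12.061 / 1.7651 = 6.8330

6.833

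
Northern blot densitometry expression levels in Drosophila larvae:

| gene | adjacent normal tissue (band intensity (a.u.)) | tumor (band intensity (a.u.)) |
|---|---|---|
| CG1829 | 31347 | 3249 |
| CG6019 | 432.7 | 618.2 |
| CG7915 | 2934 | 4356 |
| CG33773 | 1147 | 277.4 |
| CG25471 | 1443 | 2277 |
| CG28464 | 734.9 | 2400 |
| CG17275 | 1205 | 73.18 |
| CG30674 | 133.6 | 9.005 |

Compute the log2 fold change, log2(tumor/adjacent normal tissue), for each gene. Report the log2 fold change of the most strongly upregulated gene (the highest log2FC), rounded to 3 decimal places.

1.707

log2(3249/31347) = -3.270  (CG1829)
log2(618.2/432.7) = 0.515  (CG6019)
log2(4356/2934) = 0.570  (CG7915)
log2(277.4/1147) = -2.048  (CG33773)
log2(2277/1443) = 0.658  (CG25471)
log2(2400/734.9) = 1.707  (CG28464)
log2(73.18/1205) = -4.041  (CG17275)
log2(9.005/133.6) = -3.891  (CG30674)
CG28464 is most strongly upregulated.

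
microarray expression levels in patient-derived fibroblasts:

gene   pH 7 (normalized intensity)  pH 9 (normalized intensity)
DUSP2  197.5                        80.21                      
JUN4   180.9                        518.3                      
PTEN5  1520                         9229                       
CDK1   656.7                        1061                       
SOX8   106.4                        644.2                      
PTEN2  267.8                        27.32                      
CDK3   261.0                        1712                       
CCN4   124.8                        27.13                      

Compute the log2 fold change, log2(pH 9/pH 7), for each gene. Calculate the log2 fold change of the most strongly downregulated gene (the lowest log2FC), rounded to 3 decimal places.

log2(80.21/197.5) = -1.300  (DUSP2)
log2(518.3/180.9) = 1.519  (JUN4)
log2(9229/1520) = 2.602  (PTEN5)
log2(1061/656.7) = 0.692  (CDK1)
log2(644.2/106.4) = 2.598  (SOX8)
log2(27.32/267.8) = -3.293  (PTEN2)
log2(1712/261.0) = 2.714  (CDK3)
log2(27.13/124.8) = -2.202  (CCN4)
PTEN2 is most strongly downregulated.

-3.293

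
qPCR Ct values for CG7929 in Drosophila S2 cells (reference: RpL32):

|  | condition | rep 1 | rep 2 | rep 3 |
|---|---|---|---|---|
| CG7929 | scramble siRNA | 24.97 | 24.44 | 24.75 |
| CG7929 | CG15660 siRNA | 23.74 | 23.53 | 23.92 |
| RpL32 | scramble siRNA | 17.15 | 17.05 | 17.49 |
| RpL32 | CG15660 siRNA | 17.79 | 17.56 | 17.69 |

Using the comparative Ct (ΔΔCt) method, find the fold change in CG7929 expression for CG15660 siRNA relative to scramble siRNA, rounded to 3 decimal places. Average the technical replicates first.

2.713

Mean Ct: CG7929 scramble siRNA 24.720; CG7929 CG15660 siRNA 23.730; RpL32 scramble siRNA 17.230; RpL32 CG15660 siRNA 17.680
ΔCt(scramble siRNA) = 24.720 − 17.230 = 7.490
ΔCt(CG15660 siRNA) = 23.730 − 17.680 = 6.050
ΔΔCt = 6.050 − 7.490 = -1.440
Fold change = 2^(−(-1.440)) = 2^1.440 = 2.7132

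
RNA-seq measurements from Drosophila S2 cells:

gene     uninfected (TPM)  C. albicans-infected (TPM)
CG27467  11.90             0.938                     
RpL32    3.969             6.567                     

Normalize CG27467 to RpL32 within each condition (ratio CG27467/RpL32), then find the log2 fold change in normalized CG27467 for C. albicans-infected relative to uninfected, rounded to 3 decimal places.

-4.392

CG27467/RpL32 (uninfected) = 11.90 / 3.969 = 2.9982
CG27467/RpL32 (C. albicans-infected) = 0.938 / 6.567 = 0.14284
Fold change = 0.14284 / 2.9982 = 0.0476
log2(0.0476) = -4.3917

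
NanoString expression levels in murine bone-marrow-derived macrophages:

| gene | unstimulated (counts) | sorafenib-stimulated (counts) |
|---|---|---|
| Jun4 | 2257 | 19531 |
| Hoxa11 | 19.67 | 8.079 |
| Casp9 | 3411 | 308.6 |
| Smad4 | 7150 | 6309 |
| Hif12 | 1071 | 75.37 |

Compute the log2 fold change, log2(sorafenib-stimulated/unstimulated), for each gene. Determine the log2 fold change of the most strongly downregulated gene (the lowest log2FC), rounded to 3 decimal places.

log2(19531/2257) = 3.113  (Jun4)
log2(8.079/19.67) = -1.284  (Hoxa11)
log2(308.6/3411) = -3.466  (Casp9)
log2(6309/7150) = -0.181  (Smad4)
log2(75.37/1071) = -3.829  (Hif12)
Hif12 is most strongly downregulated.

-3.829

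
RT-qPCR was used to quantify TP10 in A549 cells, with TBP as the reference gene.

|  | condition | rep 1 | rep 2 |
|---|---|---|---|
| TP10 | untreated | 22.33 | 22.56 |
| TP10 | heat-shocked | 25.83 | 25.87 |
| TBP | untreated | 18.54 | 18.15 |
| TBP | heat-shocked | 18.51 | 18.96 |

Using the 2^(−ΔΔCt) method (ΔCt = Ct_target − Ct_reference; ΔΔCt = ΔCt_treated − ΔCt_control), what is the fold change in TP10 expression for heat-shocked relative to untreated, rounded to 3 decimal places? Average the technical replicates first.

Mean Ct: TP10 untreated 22.445; TP10 heat-shocked 25.850; TBP untreated 18.345; TBP heat-shocked 18.735
ΔCt(untreated) = 22.445 − 18.345 = 4.100
ΔCt(heat-shocked) = 25.850 − 18.735 = 7.115
ΔΔCt = 7.115 − 4.100 = 3.015
Fold change = 2^(−3.015) = 0.1237

0.124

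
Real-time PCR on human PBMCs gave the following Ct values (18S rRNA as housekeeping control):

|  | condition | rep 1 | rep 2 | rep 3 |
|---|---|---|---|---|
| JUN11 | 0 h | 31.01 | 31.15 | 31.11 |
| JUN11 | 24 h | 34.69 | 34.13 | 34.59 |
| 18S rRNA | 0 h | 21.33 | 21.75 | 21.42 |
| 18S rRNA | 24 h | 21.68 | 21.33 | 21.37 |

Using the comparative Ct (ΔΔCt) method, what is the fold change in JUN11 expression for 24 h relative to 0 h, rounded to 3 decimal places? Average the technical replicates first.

0.093

Mean Ct: JUN11 0 h 31.090; JUN11 24 h 34.470; 18S rRNA 0 h 21.500; 18S rRNA 24 h 21.460
ΔCt(0 h) = 31.090 − 21.500 = 9.590
ΔCt(24 h) = 34.470 − 21.460 = 13.010
ΔΔCt = 13.010 − 9.590 = 3.420
Fold change = 2^(−3.420) = 0.0934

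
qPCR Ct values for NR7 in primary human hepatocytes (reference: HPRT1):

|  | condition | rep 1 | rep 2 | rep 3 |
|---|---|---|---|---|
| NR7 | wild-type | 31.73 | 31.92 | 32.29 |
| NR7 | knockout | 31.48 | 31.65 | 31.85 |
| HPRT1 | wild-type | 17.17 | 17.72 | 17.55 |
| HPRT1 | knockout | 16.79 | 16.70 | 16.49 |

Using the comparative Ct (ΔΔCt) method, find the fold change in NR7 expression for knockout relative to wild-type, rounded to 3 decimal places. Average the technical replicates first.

0.707

Mean Ct: NR7 wild-type 31.980; NR7 knockout 31.660; HPRT1 wild-type 17.480; HPRT1 knockout 16.660
ΔCt(wild-type) = 31.980 − 17.480 = 14.500
ΔCt(knockout) = 31.660 − 16.660 = 15.000
ΔΔCt = 15.000 − 14.500 = 0.500
Fold change = 2^(−0.500) = 0.7071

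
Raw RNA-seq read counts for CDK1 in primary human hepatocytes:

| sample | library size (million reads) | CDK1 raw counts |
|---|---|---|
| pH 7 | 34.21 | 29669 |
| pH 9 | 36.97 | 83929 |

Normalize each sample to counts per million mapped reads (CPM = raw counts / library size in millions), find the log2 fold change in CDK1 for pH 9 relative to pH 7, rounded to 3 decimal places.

CPM(pH 7) = 29669 / 34.21 = 867.2610
CPM(pH 9) = 83929 / 36.97 = 2270.1920
Fold change = 2270.1920 / 867.2610 = 2.61766
log2(2.61766) = 1.3883

1.388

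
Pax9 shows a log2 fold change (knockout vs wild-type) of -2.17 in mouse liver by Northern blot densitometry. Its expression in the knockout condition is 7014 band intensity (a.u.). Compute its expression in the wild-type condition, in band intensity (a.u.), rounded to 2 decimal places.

Fold change = 2^(-2.17) = 0.2222
wild-type expression = 7014 / 0.2222 = 31564.64

31564.64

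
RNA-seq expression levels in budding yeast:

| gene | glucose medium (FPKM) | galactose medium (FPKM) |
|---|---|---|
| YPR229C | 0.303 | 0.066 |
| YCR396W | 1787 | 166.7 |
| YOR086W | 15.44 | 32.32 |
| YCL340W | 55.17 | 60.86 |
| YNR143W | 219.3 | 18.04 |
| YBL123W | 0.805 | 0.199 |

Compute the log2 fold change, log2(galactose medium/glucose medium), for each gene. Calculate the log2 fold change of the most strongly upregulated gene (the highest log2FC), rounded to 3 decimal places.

1.066

log2(0.066/0.303) = -2.199  (YPR229C)
log2(166.7/1787) = -3.422  (YCR396W)
log2(32.32/15.44) = 1.066  (YOR086W)
log2(60.86/55.17) = 0.142  (YCL340W)
log2(18.04/219.3) = -3.604  (YNR143W)
log2(0.199/0.805) = -2.016  (YBL123W)
YOR086W is most strongly upregulated.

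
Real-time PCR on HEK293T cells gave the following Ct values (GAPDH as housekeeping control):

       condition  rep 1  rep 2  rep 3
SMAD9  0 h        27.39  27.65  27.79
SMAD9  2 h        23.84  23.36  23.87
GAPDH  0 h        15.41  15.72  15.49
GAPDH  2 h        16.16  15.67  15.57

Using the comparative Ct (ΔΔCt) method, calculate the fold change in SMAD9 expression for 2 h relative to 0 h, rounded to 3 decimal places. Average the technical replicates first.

Mean Ct: SMAD9 0 h 27.610; SMAD9 2 h 23.690; GAPDH 0 h 15.540; GAPDH 2 h 15.800
ΔCt(0 h) = 27.610 − 15.540 = 12.070
ΔCt(2 h) = 23.690 − 15.800 = 7.890
ΔΔCt = 7.890 − 12.070 = -4.180
Fold change = 2^(−(-4.180)) = 2^4.180 = 18.1261

18.126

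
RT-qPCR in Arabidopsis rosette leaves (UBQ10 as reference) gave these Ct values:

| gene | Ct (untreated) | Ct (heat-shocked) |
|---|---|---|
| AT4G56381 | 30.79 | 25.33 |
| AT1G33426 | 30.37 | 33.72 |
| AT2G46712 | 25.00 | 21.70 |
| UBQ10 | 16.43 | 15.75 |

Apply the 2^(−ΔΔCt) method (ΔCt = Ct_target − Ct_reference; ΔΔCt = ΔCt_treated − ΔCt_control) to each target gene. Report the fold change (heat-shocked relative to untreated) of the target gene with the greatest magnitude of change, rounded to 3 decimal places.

AT4G56381: ΔΔCt = (25.33−15.75) − (30.79−16.43) = 9.58 − 14.36 = -4.78; fold change = 2^4.78 = 27.474
AT1G33426: ΔΔCt = (33.72−15.75) − (30.37−16.43) = 17.97 − 13.94 = 4.03; fold change = 2^-4.03 = 0.061
AT2G46712: ΔΔCt = (21.70−15.75) − (25.00−16.43) = 5.95 − 8.57 = -2.62; fold change = 2^2.62 = 6.148
AT4G56381 has the largest |ΔΔCt| = 4.78.

27.474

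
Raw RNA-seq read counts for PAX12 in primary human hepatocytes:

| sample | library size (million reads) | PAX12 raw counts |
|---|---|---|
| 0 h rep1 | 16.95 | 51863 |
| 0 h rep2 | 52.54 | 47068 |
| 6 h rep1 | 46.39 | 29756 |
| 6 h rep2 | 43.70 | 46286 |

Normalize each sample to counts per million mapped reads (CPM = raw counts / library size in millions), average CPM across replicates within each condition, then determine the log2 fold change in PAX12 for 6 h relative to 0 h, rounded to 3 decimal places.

-1.218

CPM(0 h rep1) = 51863 / 16.95 = 3059.7640
CPM(0 h rep2) = 47068 / 52.54 = 895.8508
CPM(6 h rep1) = 29756 / 46.39 = 641.4313
CPM(6 h rep2) = 46286 / 43.70 = 1059.1762
mean CPM(0 h) = 1977.8074; mean CPM(6 h) = 850.3038
Fold change = 850.3038 / 1977.8074 = 0.42992
log2(0.42992) = -1.2179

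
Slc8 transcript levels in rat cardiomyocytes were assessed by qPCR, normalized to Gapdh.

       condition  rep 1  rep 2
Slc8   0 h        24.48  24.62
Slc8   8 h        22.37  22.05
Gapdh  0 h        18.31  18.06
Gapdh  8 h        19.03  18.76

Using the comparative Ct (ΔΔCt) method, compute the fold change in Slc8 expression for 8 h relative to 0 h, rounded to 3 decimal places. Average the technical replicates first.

8.282

Mean Ct: Slc8 0 h 24.550; Slc8 8 h 22.210; Gapdh 0 h 18.185; Gapdh 8 h 18.895
ΔCt(0 h) = 24.550 − 18.185 = 6.365
ΔCt(8 h) = 22.210 − 18.895 = 3.315
ΔΔCt = 3.315 − 6.365 = -3.050
Fold change = 2^(−(-3.050)) = 2^3.050 = 8.2821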